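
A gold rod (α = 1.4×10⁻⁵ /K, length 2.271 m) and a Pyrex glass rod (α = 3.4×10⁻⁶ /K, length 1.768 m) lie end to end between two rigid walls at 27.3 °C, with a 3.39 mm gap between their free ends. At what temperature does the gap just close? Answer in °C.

Gap closes when ΔL₁ + ΔL₂ = 3.39 mm = 3.39×10⁻³ m
(α₁L₁ + α₂L₂)ΔT = g
α₁L₁ + α₂L₂ = 1.4×10⁻⁵×2.271 + 3.4×10⁻⁶×1.768 = 3.78052×10⁻⁵ m/K
ΔT = 3.39×10⁻³ / 3.78052×10⁻⁵ = 89.67 K
T = 27.3 + 89.67 = 116.97 °C

T = 117 °C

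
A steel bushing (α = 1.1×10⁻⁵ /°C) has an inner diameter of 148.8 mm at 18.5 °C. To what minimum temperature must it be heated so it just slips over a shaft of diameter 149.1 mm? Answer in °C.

T = 202 °C

Required Δd = 149.1 − 148.8 = 0.3 mm
Δd = αd₀ΔT ⇒ ΔT = Δd/(αd₀) = 0.3 / (1.1×10⁻⁵ × 148.8) = 183.28 K
T_min = 18.5 + 183.28 = 201.78 °C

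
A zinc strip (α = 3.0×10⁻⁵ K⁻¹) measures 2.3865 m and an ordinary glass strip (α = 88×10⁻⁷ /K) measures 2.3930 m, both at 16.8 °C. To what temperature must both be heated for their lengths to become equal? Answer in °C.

T = 145.4 °C

L₁(1 + α₁ΔT) = L₂(1 + α₂ΔT) ⇒ ΔT = (L₂ − L₁)/(α₁L₁ − α₂L₂)
L₂ − L₁ = 2.3930 − 2.3865 = 6.50×10⁻³ m
α₁L₁ − α₂L₂ = 3.0×10⁻⁵×2.3865 − 88×10⁻⁷×2.3930 = 5.05366×10⁻⁵ m/K
ΔT = 6.50×10⁻³ / 5.05366×10⁻⁵ = 128.620 K
T = 16.8 + 128.620 = 145.420 °C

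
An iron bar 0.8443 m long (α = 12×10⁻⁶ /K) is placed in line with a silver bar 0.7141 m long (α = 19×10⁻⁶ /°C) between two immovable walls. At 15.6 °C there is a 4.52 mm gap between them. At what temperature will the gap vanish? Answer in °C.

T = 206 °C

Gap closes when ΔL₁ + ΔL₂ = 4.52 mm = 4.52×10⁻³ m
(α₁L₁ + α₂L₂)ΔT = g
α₁L₁ + α₂L₂ = 12×10⁻⁶×0.8443 + 19×10⁻⁶×0.7141 = 2.36995×10⁻⁵ m/K
ΔT = 4.52×10⁻³ / 2.36995×10⁻⁵ = 190.72 K
T = 15.6 + 190.72 = 206.32 °C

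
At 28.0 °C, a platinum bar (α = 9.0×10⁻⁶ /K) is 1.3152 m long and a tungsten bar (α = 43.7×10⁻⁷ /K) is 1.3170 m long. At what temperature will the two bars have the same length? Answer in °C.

L₁(1 + α₁ΔT) = L₂(1 + α₂ΔT) ⇒ ΔT = (L₂ − L₁)/(α₁L₁ − α₂L₂)
L₂ − L₁ = 1.3170 − 1.3152 = 1.80×10⁻³ m
α₁L₁ − α₂L₂ = 9.0×10⁻⁶×1.3152 − 43.7×10⁻⁷×1.3170 = 6.08151×10⁻⁶ m/K
ΔT = 1.80×10⁻³ / 6.08151×10⁻⁶ = 295.979 K
T = 28.0 + 295.979 = 323.979 °C

T = 324.0 °C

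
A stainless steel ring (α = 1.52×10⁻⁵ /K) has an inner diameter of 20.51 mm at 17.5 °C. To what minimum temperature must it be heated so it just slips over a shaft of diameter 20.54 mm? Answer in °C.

T = 114 °C

Required Δd = 20.54 − 20.51 = 0.03 mm
Δd = αd₀ΔT ⇒ ΔT = Δd/(αd₀) = 0.03 / (1.52×10⁻⁵ × 20.51) = 96.23 K
T_min = 17.5 + 96.23 = 113.73 °C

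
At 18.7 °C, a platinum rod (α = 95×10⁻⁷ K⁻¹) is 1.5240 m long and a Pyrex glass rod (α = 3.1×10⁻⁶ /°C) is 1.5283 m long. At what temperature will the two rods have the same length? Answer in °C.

T = 460.2 °C

L₁(1 + α₁ΔT) = L₂(1 + α₂ΔT) ⇒ ΔT = (L₂ − L₁)/(α₁L₁ − α₂L₂)
L₂ − L₁ = 1.5283 − 1.5240 = 4.30×10⁻³ m
α₁L₁ − α₂L₂ = 95×10⁻⁷×1.5240 − 3.1×10⁻⁶×1.5283 = 9.74027×10⁻⁶ m/K
ΔT = 4.30×10⁻³ / 9.74027×10⁻⁶ = 441.466 K
T = 18.7 + 441.466 = 460.166 °C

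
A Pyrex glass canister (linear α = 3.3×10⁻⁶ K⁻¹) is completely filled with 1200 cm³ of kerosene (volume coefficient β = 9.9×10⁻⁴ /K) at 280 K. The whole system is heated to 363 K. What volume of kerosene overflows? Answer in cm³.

The canister also expands: β_container ≈ 3α = 9.9×10⁻⁶ /K
Net overflow = V₀(β_liq − 3α_cont)ΔT
β − 3α = 9.90×10⁻⁴ − 9.9×10⁻⁶ = 9.801×10⁻⁴ /K; ΔT = 83 K
ΔV = 1200 × 9.801×10⁻⁴ × 83 = 97.6 cm³

97.6 cm³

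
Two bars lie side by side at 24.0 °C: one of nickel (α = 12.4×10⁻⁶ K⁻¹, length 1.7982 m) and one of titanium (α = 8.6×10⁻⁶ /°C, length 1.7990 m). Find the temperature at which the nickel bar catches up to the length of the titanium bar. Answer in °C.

Equal length when α₁L₁ΔT − α₂L₂ΔT = L₂ − L₁ = 8.00×10⁻⁴ m
α₁L₁ = 2.229768×10⁻⁵, α₂L₂ = 1.54714×10⁻⁵ → Δ(αL) = 6.82628×10⁻⁶ m/K
ΔT = 8.00×10⁻⁴ / 6.82628×10⁻⁶ = 117.194 K, so T = 24.0 + 117.194 = 141.194 °C

T = 141.2 °C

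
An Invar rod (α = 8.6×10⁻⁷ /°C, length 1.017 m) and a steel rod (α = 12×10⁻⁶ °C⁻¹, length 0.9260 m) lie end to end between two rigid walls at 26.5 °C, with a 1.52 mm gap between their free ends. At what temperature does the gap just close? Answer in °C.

Gap closes when ΔL₁ + ΔL₂ = 1.52 mm = 1.52×10⁻³ m
(α₁L₁ + α₂L₂)ΔT = g
α₁L₁ + α₂L₂ = 8.6×10⁻⁷×1.017 + 12×10⁻⁶×0.9260 = 1.198662×10⁻⁵ m/K
ΔT = 1.52×10⁻³ / 1.198662×10⁻⁵ = 126.81 K
T = 26.5 + 126.81 = 153.31 °C

T = 153 °C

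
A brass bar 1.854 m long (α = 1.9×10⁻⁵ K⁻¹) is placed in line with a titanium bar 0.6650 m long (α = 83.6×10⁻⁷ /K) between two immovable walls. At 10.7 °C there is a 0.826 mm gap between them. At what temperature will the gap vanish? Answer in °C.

T = 31.0 °C

α₁L₁ = 3.5226×10⁻⁵ m/K, α₂L₂ = 5.5594×10⁻⁶ m/K → total 4.07854×10⁻⁵ m/K
ΔT = g/(α₁L₁+α₂L₂) = 8.26×10⁻⁴ / 4.07854×10⁻⁵ = 20.252 K
T = 10.7 + 20.252 = 30.952 °C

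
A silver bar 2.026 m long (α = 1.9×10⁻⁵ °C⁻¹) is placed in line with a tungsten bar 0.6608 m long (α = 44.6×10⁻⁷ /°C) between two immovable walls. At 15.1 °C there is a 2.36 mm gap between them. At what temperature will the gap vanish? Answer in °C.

Gap closes when ΔL₁ + ΔL₂ = 2.36 mm = 2.36×10⁻³ m
(α₁L₁ + α₂L₂)ΔT = g
α₁L₁ + α₂L₂ = 1.9×10⁻⁵×2.026 + 44.6×10⁻⁷×0.6608 = 4.1441168×10⁻⁵ m/K
ΔT = 2.36×10⁻³ / 4.1441168×10⁻⁵ = 56.948 K
T = 15.1 + 56.948 = 72.048 °C

T = 72.0 °C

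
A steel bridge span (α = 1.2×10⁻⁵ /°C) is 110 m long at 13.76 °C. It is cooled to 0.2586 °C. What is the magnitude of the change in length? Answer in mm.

|ΔT| = |0.2586 − 13.76| = 13.5014 K
ΔL = αL₀ΔT = (1.2×10⁻⁵)(110)(13.5014) = 1.78×10⁻² m

ΔL = 17.8 mm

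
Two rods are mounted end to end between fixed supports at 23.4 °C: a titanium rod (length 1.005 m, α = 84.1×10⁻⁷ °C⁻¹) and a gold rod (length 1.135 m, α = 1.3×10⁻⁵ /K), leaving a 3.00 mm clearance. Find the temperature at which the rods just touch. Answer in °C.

α₁L₁ = 8.45205×10⁻⁶ m/K, α₂L₂ = 1.4755×10⁻⁵ m/K → total 2.320705×10⁻⁵ m/K
ΔT = g/(α₁L₁+α₂L₂) = 3.00×10⁻³ / 2.320705×10⁻⁵ = 129.27 K
T = 23.4 + 129.27 = 152.67 °C

T = 153 °C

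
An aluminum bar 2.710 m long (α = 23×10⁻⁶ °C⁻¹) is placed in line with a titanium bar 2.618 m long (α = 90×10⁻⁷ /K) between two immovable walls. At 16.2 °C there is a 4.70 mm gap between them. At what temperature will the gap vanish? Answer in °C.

α₁L₁ = 6.233×10⁻⁵ m/K, α₂L₂ = 2.3562×10⁻⁵ m/K → total 8.5892×10⁻⁵ m/K
ΔT = g/(α₁L₁+α₂L₂) = 4.70×10⁻³ / 8.5892×10⁻⁵ = 54.720 K
T = 16.2 + 54.720 = 70.920 °C

T = 70.9 °C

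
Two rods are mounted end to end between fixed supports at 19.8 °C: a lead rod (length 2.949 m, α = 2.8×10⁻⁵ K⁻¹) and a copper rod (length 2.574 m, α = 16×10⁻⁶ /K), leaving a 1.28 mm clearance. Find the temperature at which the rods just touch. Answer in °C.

T = 30.1 °C

α₁L₁ = 8.2572×10⁻⁵ m/K, α₂L₂ = 4.1184×10⁻⁵ m/K → total 1.23756×10⁻⁴ m/K
ΔT = g/(α₁L₁+α₂L₂) = 1.28×10⁻³ / 1.23756×10⁻⁴ = 10.343 K
T = 19.8 + 10.343 = 30.143 °C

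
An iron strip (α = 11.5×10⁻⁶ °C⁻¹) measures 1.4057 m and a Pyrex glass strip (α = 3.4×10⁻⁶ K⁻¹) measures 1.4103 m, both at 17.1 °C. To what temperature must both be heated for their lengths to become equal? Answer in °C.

T = 421.7 °C

L₁(1 + α₁ΔT) = L₂(1 + α₂ΔT) ⇒ ΔT = (L₂ − L₁)/(α₁L₁ − α₂L₂)
L₂ − L₁ = 1.4103 − 1.4057 = 4.60×10⁻³ m
α₁L₁ − α₂L₂ = 11.5×10⁻⁶×1.4057 − 3.4×10⁻⁶×1.4103 = 1.137053×10⁻⁵ m/K
ΔT = 4.60×10⁻³ / 1.137053×10⁻⁵ = 404.555 K
T = 17.1 + 404.555 = 421.655 °C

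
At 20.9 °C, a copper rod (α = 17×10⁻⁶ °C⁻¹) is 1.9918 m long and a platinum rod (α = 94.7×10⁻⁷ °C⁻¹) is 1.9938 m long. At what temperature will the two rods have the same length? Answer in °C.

T = 154.4 °C

Equal length when α₁L₁ΔT − α₂L₂ΔT = L₂ − L₁ = 2.00×10⁻³ m
α₁L₁ = 3.38606×10⁻⁵, α₂L₂ = 1.8881286×10⁻⁵ → Δ(αL) = 1.4979314×10⁻⁵ m/K
ΔT = 2.00×10⁻³ / 1.4979314×10⁻⁵ = 133.517 K, so T = 20.9 + 133.517 = 154.417 °C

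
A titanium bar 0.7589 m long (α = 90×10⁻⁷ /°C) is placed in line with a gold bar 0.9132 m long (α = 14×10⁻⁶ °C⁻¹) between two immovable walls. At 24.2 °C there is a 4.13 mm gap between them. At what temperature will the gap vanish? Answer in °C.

T = 235 °C

α₁L₁ = 6.8301×10⁻⁶ m/K, α₂L₂ = 1.27848×10⁻⁵ m/K → total 1.96149×10⁻⁵ m/K
ΔT = g/(α₁L₁+α₂L₂) = 4.13×10⁻³ / 1.96149×10⁻⁵ = 210.55 K
T = 24.2 + 210.55 = 234.75 °C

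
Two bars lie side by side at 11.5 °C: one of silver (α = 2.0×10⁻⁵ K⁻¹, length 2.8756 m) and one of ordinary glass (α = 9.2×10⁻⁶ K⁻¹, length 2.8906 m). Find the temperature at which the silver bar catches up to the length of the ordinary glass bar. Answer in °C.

Equal length when α₁L₁ΔT − α₂L₂ΔT = L₂ − L₁ = 1.50×10⁻² m
α₁L₁ = 5.7512×10⁻⁵, α₂L₂ = 2.659352×10⁻⁵ → Δ(αL) = 3.091848×10⁻⁵ m/K
ΔT = 1.50×10⁻² / 3.091848×10⁻⁵ = 485.147 K, so T = 11.5 + 485.147 = 496.647 °C

T = 496.6 °C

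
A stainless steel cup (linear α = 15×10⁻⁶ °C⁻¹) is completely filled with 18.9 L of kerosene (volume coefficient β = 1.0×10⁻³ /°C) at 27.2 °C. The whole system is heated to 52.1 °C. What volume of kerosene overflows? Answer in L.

The cup also expands: β_container ≈ 3α = 4.5×10⁻⁵ /K
Net overflow = V₀(β_liq − 3α_cont)ΔT
β − 3α = 1.00×10⁻³ − 4.5×10⁻⁵ = 9.55×10⁻⁴ /K; ΔT = 24.9 K
ΔV = 18.9 × 9.55×10⁻⁴ × 24.9 = 0.449 L

0.449 L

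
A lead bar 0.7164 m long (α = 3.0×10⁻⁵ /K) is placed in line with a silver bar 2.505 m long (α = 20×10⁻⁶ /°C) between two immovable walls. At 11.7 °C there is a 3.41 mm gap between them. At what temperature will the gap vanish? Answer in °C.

T = 59.3 °C

Gap closes when ΔL₁ + ΔL₂ = 3.41 mm = 3.41×10⁻³ m
(α₁L₁ + α₂L₂)ΔT = g
α₁L₁ + α₂L₂ = 3.0×10⁻⁵×0.7164 + 20×10⁻⁶×2.505 = 7.1592×10⁻⁵ m/K
ΔT = 3.41×10⁻³ / 7.1592×10⁻⁵ = 47.631 K
T = 11.7 + 47.631 = 59.331 °C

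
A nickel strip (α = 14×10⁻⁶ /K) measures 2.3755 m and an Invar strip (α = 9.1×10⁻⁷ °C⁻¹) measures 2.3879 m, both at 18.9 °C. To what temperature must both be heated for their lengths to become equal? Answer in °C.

T = 417.8 °C

L₁(1 + α₁ΔT) = L₂(1 + α₂ΔT) ⇒ ΔT = (L₂ − L₁)/(α₁L₁ − α₂L₂)
L₂ − L₁ = 2.3879 − 2.3755 = 1.24×10⁻² m
α₁L₁ − α₂L₂ = 14×10⁻⁶×2.3755 − 9.1×10⁻⁷×2.3879 = 3.1084011×10⁻⁵ m/K
ΔT = 1.24×10⁻² / 3.1084011×10⁻⁵ = 398.919 K
T = 18.9 + 398.919 = 417.819 °C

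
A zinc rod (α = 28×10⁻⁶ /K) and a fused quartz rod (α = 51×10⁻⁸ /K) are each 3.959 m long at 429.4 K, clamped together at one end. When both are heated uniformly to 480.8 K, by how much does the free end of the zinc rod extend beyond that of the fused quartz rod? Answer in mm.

ΔT = 51.4 K
zinc: ΔL = 28×10⁻⁶ × 3.959 m × 51.4 = 5.6978×10⁻³ m = 5.6978 mm
fused quartz: ΔL = 51×10⁻⁸ × 3.959 m × 51.4 = 1.0378×10⁻⁴ m = 0.10378 mm
difference = 5.6978 − 0.10378 = 5.59402 mm

5.59 mm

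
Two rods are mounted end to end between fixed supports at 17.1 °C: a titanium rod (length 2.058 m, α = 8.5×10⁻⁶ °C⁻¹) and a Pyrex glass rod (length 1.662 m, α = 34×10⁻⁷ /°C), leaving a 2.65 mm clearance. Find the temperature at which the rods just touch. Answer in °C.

α₁L₁ = 1.7493×10⁻⁵ m/K, α₂L₂ = 5.6508×10⁻⁶ m/K → total 2.31438×10⁻⁵ m/K
ΔT = g/(α₁L₁+α₂L₂) = 2.65×10⁻³ / 2.31438×10⁻⁵ = 114.50 K
T = 17.1 + 114.50 = 131.60 °C

T = 132 °C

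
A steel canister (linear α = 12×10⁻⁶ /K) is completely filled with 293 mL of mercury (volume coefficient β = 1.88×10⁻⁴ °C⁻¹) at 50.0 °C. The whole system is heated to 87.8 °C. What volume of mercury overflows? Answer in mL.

1.68 mL

The canister also expands: β_container ≈ 3α = 3.6×10⁻⁵ /K
Net overflow = V₀(β_liq − 3α_cont)ΔT
β − 3α = 1.88×10⁻⁴ − 3.6×10⁻⁵ = 1.52×10⁻⁴ /K; ΔT = 37.8 K
ΔV = 293 × 1.52×10⁻⁴ × 37.8 = 1.68 mL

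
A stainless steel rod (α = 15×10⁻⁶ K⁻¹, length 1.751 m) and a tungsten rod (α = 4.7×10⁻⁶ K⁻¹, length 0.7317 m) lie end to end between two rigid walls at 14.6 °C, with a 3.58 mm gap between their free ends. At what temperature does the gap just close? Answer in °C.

Gap closes when ΔL₁ + ΔL₂ = 3.58 mm = 3.58×10⁻³ m
(α₁L₁ + α₂L₂)ΔT = g
α₁L₁ + α₂L₂ = 15×10⁻⁶×1.751 + 4.7×10⁻⁶×0.7317 = 2.970399×10⁻⁵ m/K
ΔT = 3.58×10⁻³ / 2.970399×10⁻⁵ = 120.52 K
T = 14.6 + 120.52 = 135.12 °C

T = 135 °C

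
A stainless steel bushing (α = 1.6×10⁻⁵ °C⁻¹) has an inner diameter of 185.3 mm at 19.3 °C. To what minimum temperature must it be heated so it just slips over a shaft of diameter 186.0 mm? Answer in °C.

T = 255 °C

Required Δd = 186.0 − 185.3 = 0.7 mm
Δd = αd₀ΔT ⇒ ΔT = Δd/(αd₀) = 0.7 / (1.6×10⁻⁵ × 185.3) = 236.10 K
T_min = 19.3 + 236.10 = 255.40 °C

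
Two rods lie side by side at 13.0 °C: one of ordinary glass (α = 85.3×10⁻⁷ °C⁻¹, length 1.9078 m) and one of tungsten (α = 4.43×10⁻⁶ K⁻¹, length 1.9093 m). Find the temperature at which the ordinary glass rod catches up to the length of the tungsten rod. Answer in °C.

T = 204.9 °C

L₁(1 + α₁ΔT) = L₂(1 + α₂ΔT) ⇒ ΔT = (L₂ − L₁)/(α₁L₁ − α₂L₂)
L₂ − L₁ = 1.9093 − 1.9078 = 1.50×10⁻³ m
α₁L₁ − α₂L₂ = 85.3×10⁻⁷×1.9078 − 4.43×10⁻⁶×1.9093 = 7.815335×10⁻⁶ m/K
ΔT = 1.50×10⁻³ / 7.815335×10⁻⁶ = 191.930 K
T = 13.0 + 191.930 = 204.930 °C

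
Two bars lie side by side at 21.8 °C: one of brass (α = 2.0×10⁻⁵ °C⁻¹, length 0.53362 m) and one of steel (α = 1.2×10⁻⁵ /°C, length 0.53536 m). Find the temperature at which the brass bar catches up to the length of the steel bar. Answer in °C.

Equal length when α₁L₁ΔT − α₂L₂ΔT = L₂ − L₁ = 1.74×10⁻³ m
α₁L₁ = 1.06724×10⁻⁵, α₂L₂ = 6.42432×10⁻⁶ → Δ(αL) = 4.24808×10⁻⁶ m/K
ΔT = 1.74×10⁻³ / 4.24808×10⁻⁶ = 409.597 K, so T = 21.8 + 409.597 = 431.397 °C

T = 431.4 °C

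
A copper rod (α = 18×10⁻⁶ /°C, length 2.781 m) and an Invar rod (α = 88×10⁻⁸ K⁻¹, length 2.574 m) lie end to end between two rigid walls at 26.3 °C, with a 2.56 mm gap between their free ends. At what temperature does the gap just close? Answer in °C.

T = 75.2 °C

Gap closes when ΔL₁ + ΔL₂ = 2.56 mm = 2.56×10⁻³ m
(α₁L₁ + α₂L₂)ΔT = g
α₁L₁ + α₂L₂ = 18×10⁻⁶×2.781 + 88×10⁻⁸×2.574 = 5.232312×10⁻⁵ m/K
ΔT = 2.56×10⁻³ / 5.232312×10⁻⁵ = 48.927 K
T = 26.3 + 48.927 = 75.227 °C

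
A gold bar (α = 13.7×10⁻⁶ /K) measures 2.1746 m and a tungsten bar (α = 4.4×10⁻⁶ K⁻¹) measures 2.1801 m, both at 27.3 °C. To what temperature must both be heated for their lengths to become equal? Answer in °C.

T = 299.6 °C

Equal length when α₁L₁ΔT − α₂L₂ΔT = L₂ − L₁ = 5.50×10⁻³ m
α₁L₁ = 2.979202×10⁻⁵, α₂L₂ = 9.59244×10⁻⁶ → Δ(αL) = 2.019958×10⁻⁵ m/K
ΔT = 5.50×10⁻³ / 2.019958×10⁻⁵ = 272.283 K, so T = 27.3 + 272.283 = 299.583 °C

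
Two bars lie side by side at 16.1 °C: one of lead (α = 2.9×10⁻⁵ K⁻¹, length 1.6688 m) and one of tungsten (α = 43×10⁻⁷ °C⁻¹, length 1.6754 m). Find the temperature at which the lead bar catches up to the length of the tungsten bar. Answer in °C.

Equal length when α₁L₁ΔT − α₂L₂ΔT = L₂ − L₁ = 6.60×10⁻³ m
α₁L₁ = 4.83952×10⁻⁵, α₂L₂ = 7.20422×10⁻⁶ → Δ(αL) = 4.119098×10⁻⁵ m/K
ΔT = 6.60×10⁻³ / 4.119098×10⁻⁵ = 160.229 K, so T = 16.1 + 160.229 = 176.329 °C

T = 176.3 °C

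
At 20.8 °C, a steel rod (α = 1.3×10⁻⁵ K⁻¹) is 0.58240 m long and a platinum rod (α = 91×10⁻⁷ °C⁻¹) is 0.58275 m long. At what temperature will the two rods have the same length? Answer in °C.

T = 175.1 °C

L₁(1 + α₁ΔT) = L₂(1 + α₂ΔT) ⇒ ΔT = (L₂ − L₁)/(α₁L₁ − α₂L₂)
L₂ − L₁ = 0.58275 − 0.58240 = 3.50×10⁻⁴ m
α₁L₁ − α₂L₂ = 1.3×10⁻⁵×0.58240 − 91×10⁻⁷×0.58275 = 2.268175×10⁻⁶ m/K
ΔT = 3.50×10⁻⁴ / 2.268175×10⁻⁶ = 154.309 K
T = 20.8 + 154.309 = 175.109 °C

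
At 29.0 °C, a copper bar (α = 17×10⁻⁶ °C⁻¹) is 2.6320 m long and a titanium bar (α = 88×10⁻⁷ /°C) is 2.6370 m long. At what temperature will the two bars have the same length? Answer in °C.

L₁(1 + α₁ΔT) = L₂(1 + α₂ΔT) ⇒ ΔT = (L₂ − L₁)/(α₁L₁ − α₂L₂)
L₂ − L₁ = 2.6370 − 2.6320 = 5.00×10⁻³ m
α₁L₁ − α₂L₂ = 17×10⁻⁶×2.6320 − 88×10⁻⁷×2.6370 = 2.15384×10⁻⁵ m/K
ΔT = 5.00×10⁻³ / 2.15384×10⁻⁵ = 232.144 K
T = 29.0 + 232.144 = 261.144 °C

T = 261.1 °C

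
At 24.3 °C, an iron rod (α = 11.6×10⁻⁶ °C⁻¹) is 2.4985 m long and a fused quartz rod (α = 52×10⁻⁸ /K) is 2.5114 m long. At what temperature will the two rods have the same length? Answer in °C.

T = 490.4 °C

L₁(1 + α₁ΔT) = L₂(1 + α₂ΔT) ⇒ ΔT = (L₂ − L₁)/(α₁L₁ − α₂L₂)
L₂ − L₁ = 2.5114 − 2.4985 = 1.29×10⁻² m
α₁L₁ − α₂L₂ = 11.6×10⁻⁶×2.4985 − 52×10⁻⁸×2.5114 = 2.7676672×10⁻⁵ m/K
ΔT = 1.29×10⁻² / 2.7676672×10⁻⁵ = 466.097 K
T = 24.3 + 466.097 = 490.397 °C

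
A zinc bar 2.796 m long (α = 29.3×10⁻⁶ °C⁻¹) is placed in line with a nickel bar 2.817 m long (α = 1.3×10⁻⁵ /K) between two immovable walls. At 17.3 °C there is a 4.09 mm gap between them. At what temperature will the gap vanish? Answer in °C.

T = 51.8 °C

α₁L₁ = 8.19228×10⁻⁵ m/K, α₂L₂ = 3.6621×10⁻⁵ m/K → total 1.185438×10⁻⁴ m/K
ΔT = g/(α₁L₁+α₂L₂) = 4.09×10⁻³ / 1.185438×10⁻⁴ = 34.502 K
T = 17.3 + 34.502 = 51.802 °C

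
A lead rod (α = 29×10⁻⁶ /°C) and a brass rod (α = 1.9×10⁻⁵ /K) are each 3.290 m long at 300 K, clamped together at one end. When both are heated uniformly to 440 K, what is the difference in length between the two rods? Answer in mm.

4.61 mm

ΔT = 140 K
lead: ΔL = 29×10⁻⁶ × 3.290 m × 140 = 1.3357×10⁻² m = 13.357 mm
brass: ΔL = 1.9×10⁻⁵ × 3.290 m × 140 = 8.7514×10⁻³ m = 8.7514 mm
difference = 13.357 − 8.7514 = 4.6056 mm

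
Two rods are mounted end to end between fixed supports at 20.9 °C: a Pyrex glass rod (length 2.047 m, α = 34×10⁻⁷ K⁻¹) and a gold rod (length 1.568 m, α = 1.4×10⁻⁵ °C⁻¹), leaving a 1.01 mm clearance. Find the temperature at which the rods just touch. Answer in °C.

T = 55.8 °C

α₁L₁ = 6.9598×10⁻⁶ m/K, α₂L₂ = 2.1952×10⁻⁵ m/K → total 2.89118×10⁻⁵ m/K
ΔT = g/(α₁L₁+α₂L₂) = 1.01×10⁻³ / 2.89118×10⁻⁵ = 34.934 K
T = 20.9 + 34.934 = 55.834 °C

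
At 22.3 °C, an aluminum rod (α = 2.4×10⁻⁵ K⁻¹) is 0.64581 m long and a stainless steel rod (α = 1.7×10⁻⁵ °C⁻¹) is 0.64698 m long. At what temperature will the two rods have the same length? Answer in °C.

T = 282.3 °C

L₁(1 + α₁ΔT) = L₂(1 + α₂ΔT) ⇒ ΔT = (L₂ − L₁)/(α₁L₁ − α₂L₂)
L₂ − L₁ = 0.64698 − 0.64581 = 1.17×10⁻³ m
α₁L₁ − α₂L₂ = 2.4×10⁻⁵×0.64581 − 1.7×10⁻⁵×0.64698 = 4.50078×10⁻⁶ m/K
ΔT = 1.17×10⁻³ / 4.50078×10⁻⁶ = 259.955 K
T = 22.3 + 259.955 = 282.255 °C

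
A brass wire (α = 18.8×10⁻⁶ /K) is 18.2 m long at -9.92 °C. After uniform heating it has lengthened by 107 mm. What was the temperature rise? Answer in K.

ΔT = 313 K

ΔL = αL₀ΔT ⇒ ΔT = ΔL / (αL₀)
ΔT = 107×10⁻³ m / (18.8×10⁻⁶ × 18.2 m) = 312.72 K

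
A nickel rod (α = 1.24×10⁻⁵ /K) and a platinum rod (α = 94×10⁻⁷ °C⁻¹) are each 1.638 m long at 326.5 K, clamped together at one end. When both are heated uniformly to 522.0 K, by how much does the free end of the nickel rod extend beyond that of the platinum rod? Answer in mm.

0.961 mm

ΔT = 195.5 K
nickel: ΔL = 1.24×10⁻⁵ × 1.638 m × 195.5 = 3.9708×10⁻³ m = 3.9708 mm
platinum: ΔL = 94×10⁻⁷ × 1.638 m × 195.5 = 3.0102×10⁻³ m = 3.0102 mm
difference = 3.9708 − 3.0102 = 0.9606 mm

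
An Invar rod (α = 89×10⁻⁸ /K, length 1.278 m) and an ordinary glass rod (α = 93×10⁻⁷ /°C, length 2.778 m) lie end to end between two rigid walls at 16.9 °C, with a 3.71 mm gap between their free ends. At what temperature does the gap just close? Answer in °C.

α₁L₁ = 1.13742×10⁻⁶ m/K, α₂L₂ = 2.58354×10⁻⁵ m/K → total 2.697282×10⁻⁵ m/K
ΔT = g/(α₁L₁+α₂L₂) = 3.71×10⁻³ / 2.697282×10⁻⁵ = 137.55 K
T = 16.9 + 137.55 = 154.45 °C

T = 154 °C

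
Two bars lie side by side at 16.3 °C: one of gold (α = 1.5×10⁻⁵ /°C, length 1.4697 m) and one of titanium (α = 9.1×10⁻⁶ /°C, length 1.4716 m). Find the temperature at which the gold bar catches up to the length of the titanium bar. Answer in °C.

T = 235.9 °C

Equal length when α₁L₁ΔT − α₂L₂ΔT = L₂ − L₁ = 1.90×10⁻³ m
α₁L₁ = 2.20455×10⁻⁵, α₂L₂ = 1.339156×10⁻⁵ → Δ(αL) = 8.65394×10⁻⁶ m/K
ΔT = 1.90×10⁻³ / 8.65394×10⁻⁶ = 219.553 K, so T = 16.3 + 219.553 = 235.853 °C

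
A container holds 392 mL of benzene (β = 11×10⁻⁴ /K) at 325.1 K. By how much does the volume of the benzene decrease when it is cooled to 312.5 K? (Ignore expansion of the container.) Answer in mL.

|ΔT| = |312.5 − 325.1| = 12.6 K
ΔV = βV₀ΔT = (11×10⁻⁴)(392)(12.6) = 5.43 mL

ΔV = 5.43 mL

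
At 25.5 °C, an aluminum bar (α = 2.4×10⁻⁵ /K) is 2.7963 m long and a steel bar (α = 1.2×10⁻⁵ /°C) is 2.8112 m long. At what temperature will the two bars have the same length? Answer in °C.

T = 471.9 °C

L₁(1 + α₁ΔT) = L₂(1 + α₂ΔT) ⇒ ΔT = (L₂ − L₁)/(α₁L₁ − α₂L₂)
L₂ − L₁ = 2.8112 − 2.7963 = 1.49×10⁻² m
α₁L₁ − α₂L₂ = 2.4×10⁻⁵×2.7963 − 1.2×10⁻⁵×2.8112 = 3.33768×10⁻⁵ m/K
ΔT = 1.49×10⁻² / 3.33768×10⁻⁵ = 446.418 K
T = 25.5 + 446.418 = 471.918 °C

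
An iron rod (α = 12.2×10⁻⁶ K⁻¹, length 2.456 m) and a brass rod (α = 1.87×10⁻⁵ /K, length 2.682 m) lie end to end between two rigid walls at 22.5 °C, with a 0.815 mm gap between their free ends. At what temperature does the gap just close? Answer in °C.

T = 32.7 °C

α₁L₁ = 2.99632×10⁻⁵ m/K, α₂L₂ = 5.01534×10⁻⁵ m/K → total 8.01166×10⁻⁵ m/K
ΔT = g/(α₁L₁+α₂L₂) = 8.15×10⁻⁴ / 8.01166×10⁻⁵ = 10.173 K
T = 22.5 + 10.173 = 32.673 °C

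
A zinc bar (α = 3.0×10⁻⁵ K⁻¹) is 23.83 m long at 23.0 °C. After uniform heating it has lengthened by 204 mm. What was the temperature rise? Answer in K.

ΔL = αL₀ΔT ⇒ ΔT = ΔL / (αL₀)
ΔT = 204×10⁻³ m / (3.0×10⁻⁵ × 23.83 m) = 285.35 K

ΔT = 285 K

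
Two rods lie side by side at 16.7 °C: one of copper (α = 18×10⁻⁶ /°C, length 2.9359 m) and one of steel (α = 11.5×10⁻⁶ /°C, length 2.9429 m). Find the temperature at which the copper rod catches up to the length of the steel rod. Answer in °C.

T = 385.1 °C

Equal length when α₁L₁ΔT − α₂L₂ΔT = L₂ − L₁ = 7.00×10⁻³ m
α₁L₁ = 5.28462×10⁻⁵, α₂L₂ = 3.384335×10⁻⁵ → Δ(αL) = 1.900285×10⁻⁵ m/K
ΔT = 7.00×10⁻³ / 1.900285×10⁻⁵ = 368.366 K, so T = 16.7 + 368.366 = 385.066 °C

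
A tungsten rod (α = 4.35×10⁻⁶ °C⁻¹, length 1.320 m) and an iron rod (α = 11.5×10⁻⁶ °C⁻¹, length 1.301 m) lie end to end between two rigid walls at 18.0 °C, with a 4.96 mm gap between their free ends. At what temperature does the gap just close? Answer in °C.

α₁L₁ = 5.742×10⁻⁶ m/K, α₂L₂ = 1.49615×10⁻⁵ m/K → total 2.07035×10⁻⁵ m/K
ΔT = g/(α₁L₁+α₂L₂) = 4.96×10⁻³ / 2.07035×10⁻⁵ = 239.57 K
T = 18.0 + 239.57 = 257.57 °C

T = 258 °C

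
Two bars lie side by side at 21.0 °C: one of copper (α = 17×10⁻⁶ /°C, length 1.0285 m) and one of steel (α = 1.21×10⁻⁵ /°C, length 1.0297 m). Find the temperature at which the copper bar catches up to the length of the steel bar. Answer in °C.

Equal length when α₁L₁ΔT − α₂L₂ΔT = L₂ − L₁ = 1.20×10⁻³ m
α₁L₁ = 1.74845×10⁻⁵, α₂L₂ = 1.245937×10⁻⁵ → Δ(αL) = 5.02513×10⁻⁶ m/K
ΔT = 1.20×10⁻³ / 5.02513×10⁻⁶ = 238.800 K, so T = 21.0 + 238.800 = 259.800 °C

T = 259.8 °C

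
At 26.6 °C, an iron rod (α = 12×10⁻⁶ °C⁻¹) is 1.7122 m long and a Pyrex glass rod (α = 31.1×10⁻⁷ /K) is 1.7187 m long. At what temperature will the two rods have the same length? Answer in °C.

T = 454.2 °C

Equal length when α₁L₁ΔT − α₂L₂ΔT = L₂ − L₁ = 6.50×10⁻³ m
α₁L₁ = 2.05464×10⁻⁵, α₂L₂ = 5.345157×10⁻⁶ → Δ(αL) = 1.5201243×10⁻⁵ m/K
ΔT = 6.50×10⁻³ / 1.5201243×10⁻⁵ = 427.597 K, so T = 26.6 + 427.597 = 454.197 °C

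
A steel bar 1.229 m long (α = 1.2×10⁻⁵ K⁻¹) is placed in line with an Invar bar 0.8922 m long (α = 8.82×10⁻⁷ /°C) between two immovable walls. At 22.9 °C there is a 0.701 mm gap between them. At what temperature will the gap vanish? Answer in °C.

α₁L₁ = 1.4748×10⁻⁵ m/K, α₂L₂ = 7.869204×10⁻⁷ m/K → total 1.55349204×10⁻⁵ m/K
ΔT = g/(α₁L₁+α₂L₂) = 7.01×10⁻⁴ / 1.55349204×10⁻⁵ = 45.124 K
T = 22.9 + 45.124 = 68.024 °C

T = 68.0 °C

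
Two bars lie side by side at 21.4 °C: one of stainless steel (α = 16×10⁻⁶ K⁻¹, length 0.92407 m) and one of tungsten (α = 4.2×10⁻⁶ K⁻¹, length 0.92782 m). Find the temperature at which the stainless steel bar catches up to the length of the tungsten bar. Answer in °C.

T = 365.8 °C

Equal length when α₁L₁ΔT − α₂L₂ΔT = L₂ − L₁ = 3.75×10⁻³ m
α₁L₁ = 1.478512×10⁻⁵, α₂L₂ = 3.896844×10⁻⁶ → Δ(αL) = 1.0888276×10⁻⁵ m/K
ΔT = 3.75×10⁻³ / 1.0888276×10⁻⁵ = 344.407 K, so T = 21.4 + 344.407 = 365.807 °C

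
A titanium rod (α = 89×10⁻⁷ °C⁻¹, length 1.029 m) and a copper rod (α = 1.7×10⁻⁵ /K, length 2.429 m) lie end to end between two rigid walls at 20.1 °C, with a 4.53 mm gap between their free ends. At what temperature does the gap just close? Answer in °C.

T = 110 °C

Gap closes when ΔL₁ + ΔL₂ = 4.53 mm = 4.53×10⁻³ m
(α₁L₁ + α₂L₂)ΔT = g
α₁L₁ + α₂L₂ = 89×10⁻⁷×1.029 + 1.7×10⁻⁵×2.429 = 5.04511×10⁻⁵ m/K
ΔT = 4.53×10⁻³ / 5.04511×10⁻⁵ = 89.79 K
T = 20.1 + 89.79 = 109.89 °C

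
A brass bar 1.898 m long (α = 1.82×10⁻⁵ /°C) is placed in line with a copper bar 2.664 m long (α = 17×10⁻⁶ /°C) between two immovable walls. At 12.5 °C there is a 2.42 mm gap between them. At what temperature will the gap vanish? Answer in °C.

α₁L₁ = 3.45436×10⁻⁵ m/K, α₂L₂ = 4.5288×10⁻⁵ m/K → total 7.98316×10⁻⁵ m/K
ΔT = g/(α₁L₁+α₂L₂) = 2.42×10⁻³ / 7.98316×10⁻⁵ = 30.314 K
T = 12.5 + 30.314 = 42.814 °C

T = 42.8 °C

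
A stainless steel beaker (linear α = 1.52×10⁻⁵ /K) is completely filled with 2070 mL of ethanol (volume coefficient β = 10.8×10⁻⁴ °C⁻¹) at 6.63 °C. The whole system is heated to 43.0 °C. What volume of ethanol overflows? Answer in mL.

The beaker also expands: β_container ≈ 3α = 4.56×10⁻⁵ /K
Net overflow = V₀(β_liq − 3α_cont)ΔT
β − 3α = 1.08×10⁻³ − 4.56×10⁻⁵ = 1.0344×10⁻³ /K; ΔT = 36.37 K
ΔV = 2070 × 1.0344×10⁻³ × 36.37 = 77.9 mL

77.9 mL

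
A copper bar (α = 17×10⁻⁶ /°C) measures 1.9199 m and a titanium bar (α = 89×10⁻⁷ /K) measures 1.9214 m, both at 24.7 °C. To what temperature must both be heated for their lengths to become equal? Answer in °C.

T = 121.2 °C

L₁(1 + α₁ΔT) = L₂(1 + α₂ΔT) ⇒ ΔT = (L₂ − L₁)/(α₁L₁ − α₂L₂)
L₂ − L₁ = 1.9214 − 1.9199 = 1.50×10⁻³ m
α₁L₁ − α₂L₂ = 17×10⁻⁶×1.9199 − 89×10⁻⁷×1.9214 = 1.553784×10⁻⁵ m/K
ΔT = 1.50×10⁻³ / 1.553784×10⁻⁵ = 96.539 K
T = 24.7 + 96.539 = 121.239 °C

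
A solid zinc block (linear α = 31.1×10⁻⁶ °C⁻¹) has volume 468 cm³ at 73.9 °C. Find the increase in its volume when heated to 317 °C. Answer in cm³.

Isotropic solid: β ≈ 3α = 9.3×10⁻⁵ /K; ΔT = 243.1 K
ΔV = 3αV₀ΔT = 3(31.1×10⁻⁶)(468)(243.1) = 10.6 cm³

ΔV = 10.6 cm³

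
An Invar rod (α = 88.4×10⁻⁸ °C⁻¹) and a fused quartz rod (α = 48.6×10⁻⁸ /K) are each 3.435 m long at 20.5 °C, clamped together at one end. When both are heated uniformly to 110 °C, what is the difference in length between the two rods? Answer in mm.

0.122 mm

ΔT = 89.5 K
Invar: ΔL = 88.4×10⁻⁸ × 3.435 m × 89.5 = 2.7177×10⁻⁴ m = 0.27177 mm
fused quartz: ΔL = 48.6×10⁻⁸ × 3.435 m × 89.5 = 1.4941×10⁻⁴ m = 0.14941 mm
difference = 0.27177 − 0.14941 = 0.12236 mm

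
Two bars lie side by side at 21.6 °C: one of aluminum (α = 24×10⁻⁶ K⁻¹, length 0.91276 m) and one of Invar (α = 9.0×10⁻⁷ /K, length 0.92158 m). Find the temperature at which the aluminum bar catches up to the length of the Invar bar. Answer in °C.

L₁(1 + α₁ΔT) = L₂(1 + α₂ΔT) ⇒ ΔT = (L₂ − L₁)/(α₁L₁ − α₂L₂)
L₂ − L₁ = 0.92158 − 0.91276 = 8.82×10⁻³ m
α₁L₁ − α₂L₂ = 24×10⁻⁶×0.91276 − 9.0×10⁻⁷×0.92158 = 2.1076818×10⁻⁵ m/K
ΔT = 8.82×10⁻³ / 2.1076818×10⁻⁵ = 418.469 K
T = 21.6 + 418.469 = 440.069 °C

T = 440.1 °C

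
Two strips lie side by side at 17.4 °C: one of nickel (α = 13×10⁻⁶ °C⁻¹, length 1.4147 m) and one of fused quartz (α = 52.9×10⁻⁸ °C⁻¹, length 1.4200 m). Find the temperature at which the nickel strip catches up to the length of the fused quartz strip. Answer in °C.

T = 317.9 °C

L₁(1 + α₁ΔT) = L₂(1 + α₂ΔT) ⇒ ΔT = (L₂ − L₁)/(α₁L₁ − α₂L₂)
L₂ − L₁ = 1.4200 − 1.4147 = 5.30×10⁻³ m
α₁L₁ − α₂L₂ = 13×10⁻⁶×1.4147 − 52.9×10⁻⁸×1.4200 = 1.763992×10⁻⁵ m/K
ΔT = 5.30×10⁻³ / 1.763992×10⁻⁵ = 300.455 K
T = 17.4 + 300.455 = 317.855 °C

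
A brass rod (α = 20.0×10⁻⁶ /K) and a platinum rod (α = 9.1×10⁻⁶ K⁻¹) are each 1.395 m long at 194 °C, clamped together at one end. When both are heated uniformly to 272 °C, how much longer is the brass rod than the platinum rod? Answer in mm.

ΔT = 78 K
brass: ΔL = 20.0×10⁻⁶ × 1.395 m × 78 = 2.1762×10⁻³ m = 2.1762 mm
platinum: ΔL = 9.1×10⁻⁶ × 1.395 m × 78 = 9.9017×10⁻⁴ m = 0.99017 mm
difference = 2.1762 − 0.99017 = 1.18603 mm

1.19 mm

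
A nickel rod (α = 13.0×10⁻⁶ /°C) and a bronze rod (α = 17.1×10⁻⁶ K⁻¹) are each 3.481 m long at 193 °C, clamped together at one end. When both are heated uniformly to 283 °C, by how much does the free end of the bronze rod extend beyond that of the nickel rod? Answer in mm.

ΔT = 90 K
nickel: ΔL = 13.0×10⁻⁶ × 3.481 m × 90 = 4.0728×10⁻³ m = 4.0728 mm
bronze: ΔL = 17.1×10⁻⁶ × 3.481 m × 90 = 5.3573×10⁻³ m = 5.3573 mm
difference = 5.3573 − 4.0728 = 1.2845 mm

1.28 mm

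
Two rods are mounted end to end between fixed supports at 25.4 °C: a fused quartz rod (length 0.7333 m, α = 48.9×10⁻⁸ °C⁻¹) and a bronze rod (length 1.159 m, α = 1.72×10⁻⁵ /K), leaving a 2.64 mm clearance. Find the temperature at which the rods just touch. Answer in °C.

T = 155 °C

Gap closes when ΔL₁ + ΔL₂ = 2.64 mm = 2.64×10⁻³ m
(α₁L₁ + α₂L₂)ΔT = g
α₁L₁ + α₂L₂ = 48.9×10⁻⁸×0.7333 + 1.72×10⁻⁵×1.159 = 2.02933837×10⁻⁵ m/K
ΔT = 2.64×10⁻³ / 2.02933837×10⁻⁵ = 130.09 K
T = 25.4 + 130.09 = 155.49 °C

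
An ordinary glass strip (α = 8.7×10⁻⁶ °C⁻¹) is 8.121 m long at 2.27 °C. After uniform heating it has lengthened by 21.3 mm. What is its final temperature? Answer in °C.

T = 304 °C

ΔL = αL₀ΔT ⇒ ΔT = ΔL / (αL₀)
ΔT = 21.3×10⁻³ m / (8.7×10⁻⁶ × 8.121 m) = 301.47 K
T = 2.27 + 301.47 = 303.74 °C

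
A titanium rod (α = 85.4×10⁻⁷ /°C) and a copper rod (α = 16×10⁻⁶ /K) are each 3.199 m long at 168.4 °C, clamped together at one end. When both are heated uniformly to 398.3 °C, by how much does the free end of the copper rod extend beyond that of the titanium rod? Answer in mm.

5.49 mm

ΔT = 229.9 K
titanium: ΔL = 85.4×10⁻⁷ × 3.199 m × 229.9 = 6.2807×10⁻³ m = 6.2807 mm
copper: ΔL = 16×10⁻⁶ × 3.199 m × 229.9 = 1.1767×10⁻² m = 11.767 mm
difference = 11.767 − 6.2807 = 5.4863 mm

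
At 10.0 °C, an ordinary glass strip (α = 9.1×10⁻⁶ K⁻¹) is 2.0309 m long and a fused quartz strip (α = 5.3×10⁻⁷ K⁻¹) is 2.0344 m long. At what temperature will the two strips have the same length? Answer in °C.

Equal length when α₁L₁ΔT − α₂L₂ΔT = L₂ − L₁ = 3.50×10⁻³ m
α₁L₁ = 1.848119×10⁻⁵, α₂L₂ = 1.078232×10⁻⁶ → Δ(αL) = 1.7402958×10⁻⁵ m/K
ΔT = 3.50×10⁻³ / 1.7402958×10⁻⁵ = 201.115 K, so T = 10.0 + 201.115 = 211.115 °C

T = 211.1 °C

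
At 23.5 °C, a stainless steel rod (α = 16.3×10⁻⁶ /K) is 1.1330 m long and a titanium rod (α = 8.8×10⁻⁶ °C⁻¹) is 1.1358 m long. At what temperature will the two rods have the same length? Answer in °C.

Equal length when α₁L₁ΔT − α₂L₂ΔT = L₂ − L₁ = 2.80×10⁻³ m
α₁L₁ = 1.84679×10⁻⁵, α₂L₂ = 9.99504×10⁻⁶ → Δ(αL) = 8.47286×10⁻⁶ m/K
ΔT = 2.80×10⁻³ / 8.47286×10⁻⁶ = 330.467 K, so T = 23.5 + 330.467 = 353.967 °C

T = 354.0 °C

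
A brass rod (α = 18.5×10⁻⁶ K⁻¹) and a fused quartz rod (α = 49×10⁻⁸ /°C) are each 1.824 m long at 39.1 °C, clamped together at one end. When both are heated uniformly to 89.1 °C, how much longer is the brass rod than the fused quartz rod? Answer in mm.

1.64 mm

ΔT = 50.0 K
brass: ΔL = 18.5×10⁻⁶ × 1.824 m × 50.0 = 1.6872×10⁻³ m = 1.6872 mm
fused quartz: ΔL = 49×10⁻⁸ × 1.824 m × 50.0 = 4.4688×10⁻⁵ m = 0.044688 mm
difference = 1.6872 − 0.044688 = 1.642512 mm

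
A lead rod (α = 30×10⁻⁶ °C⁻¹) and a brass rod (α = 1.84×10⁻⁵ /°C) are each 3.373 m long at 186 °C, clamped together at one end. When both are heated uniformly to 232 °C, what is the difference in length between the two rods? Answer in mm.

ΔT = 46 K
lead: ΔL = 30×10⁻⁶ × 3.373 m × 46 = 4.6547×10⁻³ m = 4.6547 mm
brass: ΔL = 1.84×10⁻⁵ × 3.373 m × 46 = 2.8549×10⁻³ m = 2.8549 mm
difference = 4.6547 − 2.8549 = 1.7998 mm

1.80 mm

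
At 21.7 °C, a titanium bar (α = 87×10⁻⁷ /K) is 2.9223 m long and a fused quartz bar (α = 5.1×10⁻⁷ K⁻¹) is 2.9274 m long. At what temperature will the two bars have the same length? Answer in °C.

T = 234.8 °C

Equal length when α₁L₁ΔT − α₂L₂ΔT = L₂ − L₁ = 5.10×10⁻³ m
α₁L₁ = 2.542401×10⁻⁵, α₂L₂ = 1.492974×10⁻⁶ → Δ(αL) = 2.3931036×10⁻⁵ m/K
ΔT = 5.10×10⁻³ / 2.3931036×10⁻⁵ = 213.112 K, so T = 21.7 + 213.112 = 234.812 °C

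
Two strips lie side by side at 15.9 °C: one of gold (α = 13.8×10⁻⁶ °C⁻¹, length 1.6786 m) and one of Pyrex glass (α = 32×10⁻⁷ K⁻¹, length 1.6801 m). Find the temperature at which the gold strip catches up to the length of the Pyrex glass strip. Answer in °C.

T = 100.2 °C

Equal length when α₁L₁ΔT − α₂L₂ΔT = L₂ − L₁ = 1.50×10⁻³ m
α₁L₁ = 2.316468×10⁻⁵, α₂L₂ = 5.37632×10⁻⁶ → Δ(αL) = 1.778836×10⁻⁵ m/K
ΔT = 1.50×10⁻³ / 1.778836×10⁻⁵ = 84.325 K, so T = 15.9 + 84.325 = 100.225 °C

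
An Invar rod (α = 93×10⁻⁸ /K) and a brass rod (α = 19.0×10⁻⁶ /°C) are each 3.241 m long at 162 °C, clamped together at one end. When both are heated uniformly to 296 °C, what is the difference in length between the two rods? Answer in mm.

7.85 mm

ΔT = 134 K
Invar: ΔL = 93×10⁻⁸ × 3.241 m × 134 = 4.0389×10⁻⁴ m = 0.40389 mm
brass: ΔL = 19.0×10⁻⁶ × 3.241 m × 134 = 8.2516×10⁻³ m = 8.2516 mm
difference = 8.2516 − 0.40389 = 7.84771 mm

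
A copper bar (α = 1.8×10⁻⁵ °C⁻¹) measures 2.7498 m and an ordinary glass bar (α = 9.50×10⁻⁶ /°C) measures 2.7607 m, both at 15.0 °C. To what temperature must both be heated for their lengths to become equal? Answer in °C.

T = 483.4 °C

Equal length when α₁L₁ΔT − α₂L₂ΔT = L₂ − L₁ = 1.09×10⁻² m
α₁L₁ = 4.94964×10⁻⁵, α₂L₂ = 2.622665×10⁻⁵ → Δ(αL) = 2.326975×10⁻⁵ m/K
ΔT = 1.09×10⁻² / 2.326975×10⁻⁵ = 468.419 K, so T = 15.0 + 468.419 = 483.419 °C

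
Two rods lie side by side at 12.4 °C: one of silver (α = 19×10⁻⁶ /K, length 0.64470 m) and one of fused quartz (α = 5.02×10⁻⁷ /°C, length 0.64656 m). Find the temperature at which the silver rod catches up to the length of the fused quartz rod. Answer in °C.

T = 168.4 °C

Equal length when α₁L₁ΔT − α₂L₂ΔT = L₂ − L₁ = 1.86×10⁻³ m
α₁L₁ = 1.22493×10⁻⁵, α₂L₂ = 3.2457312×10⁻⁷ → Δ(αL) = 1.192472688×10⁻⁵ m/K
ΔT = 1.86×10⁻³ / 1.192472688×10⁻⁵ = 155.978 K, so T = 12.4 + 155.978 = 168.378 °C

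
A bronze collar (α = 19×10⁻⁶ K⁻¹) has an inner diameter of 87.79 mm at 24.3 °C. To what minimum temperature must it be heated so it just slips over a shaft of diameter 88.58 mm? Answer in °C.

T = 498 °C

Required Δd = 88.58 − 87.79 = 0.79 mm
Δd = αd₀ΔT ⇒ ΔT = Δd/(αd₀) = 0.79 / (19×10⁻⁶ × 87.79) = 473.62 K
T_min = 24.3 + 473.62 = 497.92 °C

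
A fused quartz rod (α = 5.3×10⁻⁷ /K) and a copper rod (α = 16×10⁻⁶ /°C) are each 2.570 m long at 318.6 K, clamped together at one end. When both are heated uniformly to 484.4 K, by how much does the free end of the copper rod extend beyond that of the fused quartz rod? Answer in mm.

6.59 mm

ΔT = 165.8 K
fused quartz: ΔL = 5.3×10⁻⁷ × 2.570 m × 165.8 = 2.2584×10⁻⁴ m = 0.22584 mm
copper: ΔL = 16×10⁻⁶ × 2.570 m × 165.8 = 6.8177×10⁻³ m = 6.8177 mm
difference = 6.8177 − 0.22584 = 6.59186 mm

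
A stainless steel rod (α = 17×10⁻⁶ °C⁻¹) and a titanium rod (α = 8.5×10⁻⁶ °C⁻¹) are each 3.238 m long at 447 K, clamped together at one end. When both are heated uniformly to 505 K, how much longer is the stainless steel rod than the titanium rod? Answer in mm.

ΔT = 58 K
stainless steel: ΔL = 17×10⁻⁶ × 3.238 m × 58 = 3.1927×10⁻³ m = 3.1927 mm
titanium: ΔL = 8.5×10⁻⁶ × 3.238 m × 58 = 1.5963×10⁻³ m = 1.5963 mm
difference = 3.1927 − 1.5963 = 1.5964 mm

1.60 mm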